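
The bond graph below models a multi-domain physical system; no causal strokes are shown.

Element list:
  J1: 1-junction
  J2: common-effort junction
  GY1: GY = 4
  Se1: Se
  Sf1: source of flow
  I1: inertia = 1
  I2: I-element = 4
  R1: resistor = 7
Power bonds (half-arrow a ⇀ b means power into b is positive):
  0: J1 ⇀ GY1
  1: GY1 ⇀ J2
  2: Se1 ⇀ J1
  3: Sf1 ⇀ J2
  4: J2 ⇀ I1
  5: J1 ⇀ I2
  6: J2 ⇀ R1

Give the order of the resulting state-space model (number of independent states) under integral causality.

#2 →J1  (Se1 fixes effort; stroke away)
#3 →Sf1  (source Sf1 imposes f)
#4 →I1  (I1 integral (f out))
#5 →I2  (I2 integral (f out))
#0 →J1  (1-jn J1 has f-setter on 5)
#1 →J2  (GY1: gyrator matches bond 0)
#6 →R1  (common-e at J2 fixed by 1)

2  (I1, I2 all integral)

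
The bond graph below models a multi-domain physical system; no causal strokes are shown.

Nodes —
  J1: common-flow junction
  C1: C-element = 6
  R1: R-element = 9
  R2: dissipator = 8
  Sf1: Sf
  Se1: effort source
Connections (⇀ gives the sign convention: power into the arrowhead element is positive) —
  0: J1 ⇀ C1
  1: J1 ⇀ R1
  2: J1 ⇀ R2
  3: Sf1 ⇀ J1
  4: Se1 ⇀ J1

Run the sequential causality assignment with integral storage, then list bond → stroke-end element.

b3 |Sf1  (Sf1 fixes flow; stroke at Sf1)
b4 |J1  (source Se1 imposes e)
b0 |J1  (J1 flow already set via bond 3)
b1 |J1  (common-f at J1 fixed by 3)
b2 |J1  (J1 flow already set via bond 3)

bond 0 stroke→J1
bond 1 stroke→J1
bond 2 stroke→J1
bond 3 stroke→Sf1
bond 4 stroke→J1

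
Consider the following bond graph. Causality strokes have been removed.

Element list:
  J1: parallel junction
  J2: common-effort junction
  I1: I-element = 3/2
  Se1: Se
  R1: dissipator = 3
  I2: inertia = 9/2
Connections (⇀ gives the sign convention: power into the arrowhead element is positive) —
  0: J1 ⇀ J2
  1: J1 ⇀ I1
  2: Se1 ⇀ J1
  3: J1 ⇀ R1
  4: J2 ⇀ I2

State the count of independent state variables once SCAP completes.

2  (I1, I2 all integral)

β2 stroke→J1  (Se1: effort source, stroke at far end)
β0 stroke→J2  (0-jn J1 has e-setter on 2)
β1 stroke→I1  (J1: bond 2 brought effort, rest push out)
β3 stroke→R1  (common-e at J1 fixed by 2)
β4 stroke→I2  (common-e at J2 fixed by 0)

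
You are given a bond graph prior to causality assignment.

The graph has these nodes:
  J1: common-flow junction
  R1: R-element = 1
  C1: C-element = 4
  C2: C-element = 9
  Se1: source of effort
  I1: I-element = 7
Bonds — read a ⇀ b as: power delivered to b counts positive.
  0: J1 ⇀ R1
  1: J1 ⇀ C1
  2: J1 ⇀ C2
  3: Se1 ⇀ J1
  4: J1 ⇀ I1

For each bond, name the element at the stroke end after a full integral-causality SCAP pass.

b0 →J1
b1 →J1
b2 →J1
b3 →J1
b4 →I1

β3 stroke→J1  (Se1: effort source, stroke at far end)
β1 stroke→J1  (C1: C, integral causality)
β2 stroke→J1  (C2 integral (e out))
β4 stroke→I1  (prefer integral on I1)
β0 stroke→J1  (common-f at J1 fixed by 4)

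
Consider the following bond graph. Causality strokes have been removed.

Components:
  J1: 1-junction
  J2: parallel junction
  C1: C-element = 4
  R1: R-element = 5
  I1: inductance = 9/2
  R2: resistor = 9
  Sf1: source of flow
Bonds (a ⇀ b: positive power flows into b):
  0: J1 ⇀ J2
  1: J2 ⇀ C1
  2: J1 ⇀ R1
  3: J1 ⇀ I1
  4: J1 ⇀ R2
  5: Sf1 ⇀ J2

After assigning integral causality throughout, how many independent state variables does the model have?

2  (C1, I1 all integral)

#5 stroke→Sf1  (Sf1: flow source, stroke at near end)
#1 stroke→J2  (C1 outputs effort q/C1)
#0 stroke→J1  (J2 effort already set via bond 1)
#3 stroke→I1  (I1: I, integral causality)
#2 stroke→J1  (J1: bond 3 brought flow, rest push out)
#4 stroke→J1  (common-f at J1 fixed by 3)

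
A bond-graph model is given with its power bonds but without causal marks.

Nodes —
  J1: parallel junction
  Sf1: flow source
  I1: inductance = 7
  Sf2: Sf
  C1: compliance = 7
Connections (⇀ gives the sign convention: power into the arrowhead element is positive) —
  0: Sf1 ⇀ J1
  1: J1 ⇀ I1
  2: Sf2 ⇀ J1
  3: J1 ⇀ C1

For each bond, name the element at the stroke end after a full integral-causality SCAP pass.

b0 stroke→Sf1
b1 stroke→I1
b2 stroke→Sf2
b3 stroke→J1

bond 0 stroke at Sf1  (Sf1 fixes flow; stroke at Sf1)
bond 2 stroke at Sf2  (source Sf2 imposes f)
bond 1 stroke at I1  (I1: I, integral causality)
bond 3 stroke at J1  (J1: last free bond brings effort in)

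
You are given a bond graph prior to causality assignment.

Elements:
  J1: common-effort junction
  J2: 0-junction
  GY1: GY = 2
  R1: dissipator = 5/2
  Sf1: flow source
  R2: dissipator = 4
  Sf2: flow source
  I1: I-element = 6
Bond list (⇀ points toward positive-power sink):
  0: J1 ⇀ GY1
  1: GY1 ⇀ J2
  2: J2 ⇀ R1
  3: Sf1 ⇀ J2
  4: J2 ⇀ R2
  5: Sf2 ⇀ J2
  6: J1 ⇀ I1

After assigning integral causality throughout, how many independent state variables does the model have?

1  (I1 all integral)

β3 stroke at Sf1  (Sf1 (Sf) sets flow on bond)
β5 stroke at Sf2  (source Sf2 imposes f)
β6 stroke at I1  (I1 outputs flow p/I1)
β0 stroke at J1  (J1: last free bond brings effort in)
β1 stroke at J2  (through GY1, causality inverts; strokes same side of GY1)
β2 stroke at R1  (0-jn J2 has e-setter on 1)
β4 stroke at R2  (0-jn J2 has e-setter on 1)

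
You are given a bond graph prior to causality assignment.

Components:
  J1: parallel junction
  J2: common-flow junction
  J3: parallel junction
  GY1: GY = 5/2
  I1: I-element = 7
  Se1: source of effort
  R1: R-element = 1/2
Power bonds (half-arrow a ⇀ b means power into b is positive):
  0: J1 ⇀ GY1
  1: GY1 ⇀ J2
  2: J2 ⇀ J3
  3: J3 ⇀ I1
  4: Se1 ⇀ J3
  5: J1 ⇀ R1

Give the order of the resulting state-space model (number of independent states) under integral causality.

1  (I1 all integral)

b4 →J3  (Se1 fixes effort; stroke away)
b2 →J2  (J3 effort already set via bond 4)
b3 →I1  (J3: bond 4 brought effort, rest push out)
b1 →GY1  (closing 1-jn rule on J2)
b0 →GY1  (through GY1, causality inverts; strokes same side of GY1)
b5 →J1  (J1: last free bond brings effort in)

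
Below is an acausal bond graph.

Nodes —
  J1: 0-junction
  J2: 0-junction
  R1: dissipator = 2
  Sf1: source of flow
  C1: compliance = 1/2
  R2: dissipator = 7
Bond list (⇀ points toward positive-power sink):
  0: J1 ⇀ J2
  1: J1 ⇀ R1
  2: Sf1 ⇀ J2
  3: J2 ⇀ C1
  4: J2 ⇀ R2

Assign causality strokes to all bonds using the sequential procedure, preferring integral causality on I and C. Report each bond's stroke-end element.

#2 |Sf1  (source Sf1 imposes f)
#3 |J2  (C1: C, integral causality)
#0 |J1  (common-e at J2 fixed by 3)
#4 |R2  (J2 effort already set via bond 3)
#1 |R1  (J1 effort already set via bond 0)

β0 |J1
β1 |R1
β2 |Sf1
β3 |J2
β4 |R2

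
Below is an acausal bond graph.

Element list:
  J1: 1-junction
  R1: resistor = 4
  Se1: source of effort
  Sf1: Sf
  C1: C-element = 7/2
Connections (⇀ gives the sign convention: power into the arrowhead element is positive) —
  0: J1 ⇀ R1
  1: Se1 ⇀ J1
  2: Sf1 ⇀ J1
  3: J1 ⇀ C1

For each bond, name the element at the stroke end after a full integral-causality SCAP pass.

bond 0 stroke at J1
bond 1 stroke at J1
bond 2 stroke at Sf1
bond 3 stroke at J1

β1 |J1  (source Se1 imposes e)
β2 |Sf1  (Sf1 (Sf) sets flow on bond)
β0 |J1  (1-jn J1 has f-setter on 2)
β3 |J1  (1-jn J1 has f-setter on 2)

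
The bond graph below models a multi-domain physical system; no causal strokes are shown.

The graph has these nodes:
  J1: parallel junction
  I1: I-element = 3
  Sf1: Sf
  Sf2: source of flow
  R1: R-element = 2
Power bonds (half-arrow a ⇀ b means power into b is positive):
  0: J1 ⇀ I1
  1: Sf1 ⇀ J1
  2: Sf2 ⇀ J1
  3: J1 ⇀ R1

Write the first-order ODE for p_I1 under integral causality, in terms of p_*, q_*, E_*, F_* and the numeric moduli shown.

dp_I1/dt = 2*F_Sf1 + 2*F_Sf2 - 2*p_I1/3

#1 →Sf1  (Sf1 (Sf) sets flow on bond)
#2 →Sf2  (Sf2: flow source, stroke at near end)
#0 →I1  (I1 integral (f out))
#3 →J1  (only one effort-in slot at J1)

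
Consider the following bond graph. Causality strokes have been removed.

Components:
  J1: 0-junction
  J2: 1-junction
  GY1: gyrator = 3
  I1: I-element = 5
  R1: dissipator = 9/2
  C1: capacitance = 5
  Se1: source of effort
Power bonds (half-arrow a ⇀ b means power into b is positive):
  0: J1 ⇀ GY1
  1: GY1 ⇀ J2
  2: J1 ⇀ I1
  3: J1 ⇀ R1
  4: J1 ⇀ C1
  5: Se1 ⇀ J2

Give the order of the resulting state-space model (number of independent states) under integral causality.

b5 |J2  (Se1 fixes effort; stroke away)
b1 |GY1  (closing 1-jn rule on J2)
b0 |GY1  (GY1: gyrator matches bond 1)
b2 |I1  (I1 outputs flow p/I1)
b4 |J1  (C1: C, integral causality)
b3 |R1  (0-jn J1 has e-setter on 4)

2  (C1, I1 all integral)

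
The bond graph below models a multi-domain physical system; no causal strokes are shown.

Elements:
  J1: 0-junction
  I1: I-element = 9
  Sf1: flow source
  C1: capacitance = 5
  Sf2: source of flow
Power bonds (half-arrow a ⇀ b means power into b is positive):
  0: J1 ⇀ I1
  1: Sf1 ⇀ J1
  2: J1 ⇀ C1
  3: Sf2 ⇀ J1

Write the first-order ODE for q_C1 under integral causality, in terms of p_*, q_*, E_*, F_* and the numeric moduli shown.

dq_C1/dt = F_Sf1 + F_Sf2 - p_I1/9

#1 stroke at Sf1  (Sf1 fixes flow; stroke at Sf1)
#3 stroke at Sf2  (Sf2 fixes flow; stroke at Sf2)
#0 stroke at I1  (prefer integral on I1)
#2 stroke at J1  (J1: last free bond brings effort in)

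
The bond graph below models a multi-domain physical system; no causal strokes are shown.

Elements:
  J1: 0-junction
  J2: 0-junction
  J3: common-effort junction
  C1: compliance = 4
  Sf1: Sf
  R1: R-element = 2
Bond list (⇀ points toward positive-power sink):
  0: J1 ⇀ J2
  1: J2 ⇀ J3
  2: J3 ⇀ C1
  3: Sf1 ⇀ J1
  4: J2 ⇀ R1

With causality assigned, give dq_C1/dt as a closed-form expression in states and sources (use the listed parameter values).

dq_C1/dt = F_Sf1 - q_C1/8

bond 3 stroke at Sf1  (source Sf1 imposes f)
bond 0 stroke at J1  (J1 needs exactly one e-in)
bond 2 stroke at J3  (C1 integral (e out))
bond 1 stroke at J2  (0-jn J3 has e-setter on 2)
bond 4 stroke at R1  (J2 effort already set via bond 1)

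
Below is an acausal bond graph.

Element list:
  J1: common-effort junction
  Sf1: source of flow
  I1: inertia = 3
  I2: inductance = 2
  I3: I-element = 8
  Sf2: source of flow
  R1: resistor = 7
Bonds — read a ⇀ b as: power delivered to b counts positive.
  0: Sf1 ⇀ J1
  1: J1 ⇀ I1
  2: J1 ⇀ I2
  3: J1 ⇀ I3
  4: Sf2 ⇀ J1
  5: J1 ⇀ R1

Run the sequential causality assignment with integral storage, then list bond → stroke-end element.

β0 stroke at Sf1  (Sf1 fixes flow; stroke at Sf1)
β4 stroke at Sf2  (source Sf2 imposes f)
β1 stroke at I1  (prefer integral on I1)
β2 stroke at I2  (I2 outputs flow p/I2)
β3 stroke at I3  (I3 integral (f out))
β5 stroke at J1  (J1 needs exactly one e-in)

β0 →Sf1
β1 →I1
β2 →I2
β3 →I3
β4 →Sf2
β5 →J1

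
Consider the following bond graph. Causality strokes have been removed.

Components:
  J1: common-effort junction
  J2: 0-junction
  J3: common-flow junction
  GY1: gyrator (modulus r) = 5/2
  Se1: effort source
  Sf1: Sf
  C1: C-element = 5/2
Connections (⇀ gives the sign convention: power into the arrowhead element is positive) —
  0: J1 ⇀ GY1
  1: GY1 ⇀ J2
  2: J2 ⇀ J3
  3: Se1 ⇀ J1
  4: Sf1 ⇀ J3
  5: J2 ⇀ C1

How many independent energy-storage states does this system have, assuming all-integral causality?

1  (C1 all integral)

#3 stroke→J1  (Se1: effort source, stroke at far end)
#4 stroke→Sf1  (Sf1 fixes flow; stroke at Sf1)
#0 stroke→GY1  (common-e at J1 fixed by 3)
#2 stroke→J3  (common-f at J3 fixed by 4)
#1 stroke→GY1  (GY1: gyrator matches bond 0)
#5 stroke→J2  (only one effort-in slot at J2)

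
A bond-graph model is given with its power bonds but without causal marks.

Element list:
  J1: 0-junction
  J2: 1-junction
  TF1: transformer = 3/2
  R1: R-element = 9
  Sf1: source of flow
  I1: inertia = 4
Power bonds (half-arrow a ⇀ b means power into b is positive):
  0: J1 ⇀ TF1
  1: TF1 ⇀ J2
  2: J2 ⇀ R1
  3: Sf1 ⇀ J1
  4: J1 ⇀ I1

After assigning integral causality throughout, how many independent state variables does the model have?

1  (I1 all integral)

b3 stroke→Sf1  (Sf1: flow source, stroke at near end)
b4 stroke→I1  (I1: I, integral causality)
b0 stroke→J1  (J1 needs exactly one e-in)
b1 stroke→TF1  (TF TF1: opposite of bond 0)
b2 stroke→J2  (common-f at J2 fixed by 1)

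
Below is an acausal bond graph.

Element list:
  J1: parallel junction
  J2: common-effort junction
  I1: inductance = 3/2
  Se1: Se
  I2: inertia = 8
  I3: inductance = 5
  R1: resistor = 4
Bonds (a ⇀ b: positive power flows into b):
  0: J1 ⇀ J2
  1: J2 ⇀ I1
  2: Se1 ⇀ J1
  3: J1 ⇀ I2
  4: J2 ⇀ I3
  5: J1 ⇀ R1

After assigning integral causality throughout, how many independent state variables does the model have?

3  (I1, I2, I3 all integral)

β2 →J1  (source Se1 imposes e)
β0 →J2  (J1: bond 2 brought effort, rest push out)
β3 →I2  (common-e at J1 fixed by 2)
β5 →R1  (0-jn J1 has e-setter on 2)
β1 →I1  (J2: bond 0 brought effort, rest push out)
β4 →I3  (common-e at J2 fixed by 0)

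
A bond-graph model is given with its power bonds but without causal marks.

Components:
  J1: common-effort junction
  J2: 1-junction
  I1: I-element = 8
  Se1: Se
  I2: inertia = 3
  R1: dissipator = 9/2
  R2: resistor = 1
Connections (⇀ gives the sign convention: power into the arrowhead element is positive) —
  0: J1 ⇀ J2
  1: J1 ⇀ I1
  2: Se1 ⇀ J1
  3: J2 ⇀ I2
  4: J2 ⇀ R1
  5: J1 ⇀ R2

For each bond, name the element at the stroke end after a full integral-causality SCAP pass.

bond 2 stroke at J1  (Se1: effort source, stroke at far end)
bond 0 stroke at J2  (0-jn J1 has e-setter on 2)
bond 1 stroke at I1  (0-jn J1 has e-setter on 2)
bond 5 stroke at R2  (common-e at J1 fixed by 2)
bond 3 stroke at I2  (prefer integral on I2)
bond 4 stroke at J2  (common-f at J2 fixed by 3)

bond 0 stroke at J2
bond 1 stroke at I1
bond 2 stroke at J1
bond 3 stroke at I2
bond 4 stroke at J2
bond 5 stroke at R2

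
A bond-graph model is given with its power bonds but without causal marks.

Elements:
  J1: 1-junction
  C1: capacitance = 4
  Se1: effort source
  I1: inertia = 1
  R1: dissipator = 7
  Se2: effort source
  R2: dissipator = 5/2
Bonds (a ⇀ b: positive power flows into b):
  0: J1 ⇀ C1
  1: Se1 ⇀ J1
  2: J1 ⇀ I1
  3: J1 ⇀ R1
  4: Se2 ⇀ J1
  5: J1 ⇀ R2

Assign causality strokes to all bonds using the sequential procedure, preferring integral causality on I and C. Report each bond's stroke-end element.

bond 1 |J1  (Se1: effort source, stroke at far end)
bond 4 |J1  (source Se2 imposes e)
bond 0 |J1  (C1 integral (e out))
bond 2 |I1  (I1 integral (f out))
bond 3 |J1  (J1 flow already set via bond 2)
bond 5 |J1  (1-jn J1 has f-setter on 2)

β0 stroke at J1
β1 stroke at J1
β2 stroke at I1
β3 stroke at J1
β4 stroke at J1
β5 stroke at J1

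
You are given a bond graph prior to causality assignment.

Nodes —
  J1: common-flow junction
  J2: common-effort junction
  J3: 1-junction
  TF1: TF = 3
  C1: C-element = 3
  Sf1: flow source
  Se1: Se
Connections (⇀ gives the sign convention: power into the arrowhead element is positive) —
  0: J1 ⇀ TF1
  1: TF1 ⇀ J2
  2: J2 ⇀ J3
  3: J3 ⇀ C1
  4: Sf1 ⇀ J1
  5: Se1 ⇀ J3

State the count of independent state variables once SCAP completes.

bond 4 |Sf1  (Sf1 fixes flow; stroke at Sf1)
bond 5 |J3  (Se1: effort source, stroke at far end)
bond 0 |J1  (1-jn J1 has f-setter on 4)
bond 1 |TF1  (TF1 one-in-one-out from 0)
bond 2 |J2  (J2 needs exactly one e-in)
bond 3 |J3  (common-f at J3 fixed by 2)

1  (C1 all integral)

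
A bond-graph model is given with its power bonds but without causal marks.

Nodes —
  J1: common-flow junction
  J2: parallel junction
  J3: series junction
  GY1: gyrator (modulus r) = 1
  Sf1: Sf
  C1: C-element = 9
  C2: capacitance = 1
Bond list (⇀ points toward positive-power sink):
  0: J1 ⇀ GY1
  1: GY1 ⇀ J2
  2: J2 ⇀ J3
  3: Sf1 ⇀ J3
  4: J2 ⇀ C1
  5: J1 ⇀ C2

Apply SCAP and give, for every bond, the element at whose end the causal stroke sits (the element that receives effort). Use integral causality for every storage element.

β3 →Sf1  (Sf1: flow source, stroke at near end)
β2 →J3  (common-f at J3 fixed by 3)
β4 →J2  (C1: C, integral causality)
β1 →GY1  (J2 effort already set via bond 4)
β0 →GY1  (GY GY1: same side as bond 1)
β5 →J1  (1-jn J1 has f-setter on 0)

b0 |GY1
b1 |GY1
b2 |J3
b3 |Sf1
b4 |J2
b5 |J1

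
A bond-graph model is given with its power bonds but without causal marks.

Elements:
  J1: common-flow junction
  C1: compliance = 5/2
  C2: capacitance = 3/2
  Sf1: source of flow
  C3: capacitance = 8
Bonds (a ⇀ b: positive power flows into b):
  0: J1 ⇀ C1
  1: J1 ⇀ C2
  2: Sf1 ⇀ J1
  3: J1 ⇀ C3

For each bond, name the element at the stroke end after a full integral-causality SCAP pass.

#2 →Sf1  (source Sf1 imposes f)
#0 →J1  (J1: bond 2 brought flow, rest push out)
#1 →J1  (common-f at J1 fixed by 2)
#3 →J1  (common-f at J1 fixed by 2)

b0 stroke at J1
b1 stroke at J1
b2 stroke at Sf1
b3 stroke at J1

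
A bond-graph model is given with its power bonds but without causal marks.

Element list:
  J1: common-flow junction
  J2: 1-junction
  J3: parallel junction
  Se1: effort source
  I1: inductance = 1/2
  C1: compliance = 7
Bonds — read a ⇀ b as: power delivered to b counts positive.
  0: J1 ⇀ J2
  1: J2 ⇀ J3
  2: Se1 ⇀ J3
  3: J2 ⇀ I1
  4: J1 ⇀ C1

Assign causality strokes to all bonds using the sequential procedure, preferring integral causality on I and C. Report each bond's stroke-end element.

β2 stroke at J3  (source Se1 imposes e)
β1 stroke at J2  (J3 effort already set via bond 2)
β3 stroke at I1  (I1: I, integral causality)
β0 stroke at J2  (1-jn J2 has f-setter on 3)
β4 stroke at J1  (1-jn J1 has f-setter on 0)

bond 0 stroke at J2
bond 1 stroke at J2
bond 2 stroke at J3
bond 3 stroke at I1
bond 4 stroke at J1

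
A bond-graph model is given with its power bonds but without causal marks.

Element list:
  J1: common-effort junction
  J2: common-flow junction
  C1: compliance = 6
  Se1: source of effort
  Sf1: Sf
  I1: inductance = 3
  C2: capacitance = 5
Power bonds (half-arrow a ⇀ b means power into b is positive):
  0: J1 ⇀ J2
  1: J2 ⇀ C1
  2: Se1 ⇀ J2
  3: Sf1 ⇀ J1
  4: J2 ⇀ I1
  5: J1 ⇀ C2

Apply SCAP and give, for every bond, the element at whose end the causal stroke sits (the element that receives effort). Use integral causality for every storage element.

#0 |J2
#1 |J2
#2 |J2
#3 |Sf1
#4 |I1
#5 |J1

β2 |J2  (Se1: effort source, stroke at far end)
β3 |Sf1  (source Sf1 imposes f)
β1 |J2  (C1 integral (e out))
β4 |I1  (I1 outputs flow p/I1)
β0 |J2  (J2 flow already set via bond 4)
β5 |J1  (only one effort-in slot at J1)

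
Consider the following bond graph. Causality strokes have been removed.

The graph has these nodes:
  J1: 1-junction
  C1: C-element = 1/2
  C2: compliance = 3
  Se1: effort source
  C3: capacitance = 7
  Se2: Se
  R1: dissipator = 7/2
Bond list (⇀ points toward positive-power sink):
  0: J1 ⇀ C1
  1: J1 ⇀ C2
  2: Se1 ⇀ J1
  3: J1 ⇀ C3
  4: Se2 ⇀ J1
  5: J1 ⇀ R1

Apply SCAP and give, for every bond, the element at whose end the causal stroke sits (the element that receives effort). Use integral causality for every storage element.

β2 stroke→J1  (Se1 (Se) sets effort on bond)
β4 stroke→J1  (Se2 (Se) sets effort on bond)
β0 stroke→J1  (C1: C, integral causality)
β1 stroke→J1  (C2 integral (e out))
β3 stroke→J1  (prefer integral on C3)
β5 stroke→R1  (J1: last free bond brings flow in)

b0 stroke→J1
b1 stroke→J1
b2 stroke→J1
b3 stroke→J1
b4 stroke→J1
b5 stroke→R1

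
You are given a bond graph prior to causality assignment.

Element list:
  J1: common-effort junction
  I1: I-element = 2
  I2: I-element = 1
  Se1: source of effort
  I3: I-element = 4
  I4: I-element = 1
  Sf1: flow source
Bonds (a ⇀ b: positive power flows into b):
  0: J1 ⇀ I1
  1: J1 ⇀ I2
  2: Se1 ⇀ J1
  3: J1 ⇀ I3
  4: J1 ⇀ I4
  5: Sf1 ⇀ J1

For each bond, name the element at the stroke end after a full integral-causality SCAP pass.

bond 2 |J1  (Se1 fixes effort; stroke away)
bond 5 |Sf1  (Sf1: flow source, stroke at near end)
bond 0 |I1  (0-jn J1 has e-setter on 2)
bond 1 |I2  (common-e at J1 fixed by 2)
bond 3 |I3  (J1: bond 2 brought effort, rest push out)
bond 4 |I4  (common-e at J1 fixed by 2)

β0 stroke at I1
β1 stroke at I2
β2 stroke at J1
β3 stroke at I3
β4 stroke at I4
β5 stroke at Sf1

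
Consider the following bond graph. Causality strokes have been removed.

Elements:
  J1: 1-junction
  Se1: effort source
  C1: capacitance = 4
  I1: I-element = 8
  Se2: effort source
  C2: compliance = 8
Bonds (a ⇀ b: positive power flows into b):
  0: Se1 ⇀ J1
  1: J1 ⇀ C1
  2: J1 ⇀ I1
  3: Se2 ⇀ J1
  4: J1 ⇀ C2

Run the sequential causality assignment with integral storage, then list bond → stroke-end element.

b0 stroke at J1  (Se1 fixes effort; stroke away)
b3 stroke at J1  (Se2 fixes effort; stroke away)
b1 stroke at J1  (prefer integral on C1)
b2 stroke at I1  (I1 outputs flow p/I1)
b4 stroke at J1  (common-f at J1 fixed by 2)

#0 stroke at J1
#1 stroke at J1
#2 stroke at I1
#3 stroke at J1
#4 stroke at J1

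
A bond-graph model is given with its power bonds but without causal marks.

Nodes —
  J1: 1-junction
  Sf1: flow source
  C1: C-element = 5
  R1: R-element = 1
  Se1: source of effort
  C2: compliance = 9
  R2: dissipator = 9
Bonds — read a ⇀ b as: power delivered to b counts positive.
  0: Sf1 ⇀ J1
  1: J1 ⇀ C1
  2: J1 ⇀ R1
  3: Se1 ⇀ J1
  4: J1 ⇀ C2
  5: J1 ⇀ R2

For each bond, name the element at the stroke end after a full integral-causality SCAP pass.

b0 stroke at Sf1  (Sf1 (Sf) sets flow on bond)
b3 stroke at J1  (Se1: effort source, stroke at far end)
b1 stroke at J1  (J1: bond 0 brought flow, rest push out)
b2 stroke at J1  (J1 flow already set via bond 0)
b4 stroke at J1  (J1: bond 0 brought flow, rest push out)
b5 stroke at J1  (1-jn J1 has f-setter on 0)

b0 stroke→Sf1
b1 stroke→J1
b2 stroke→J1
b3 stroke→J1
b4 stroke→J1
b5 stroke→J1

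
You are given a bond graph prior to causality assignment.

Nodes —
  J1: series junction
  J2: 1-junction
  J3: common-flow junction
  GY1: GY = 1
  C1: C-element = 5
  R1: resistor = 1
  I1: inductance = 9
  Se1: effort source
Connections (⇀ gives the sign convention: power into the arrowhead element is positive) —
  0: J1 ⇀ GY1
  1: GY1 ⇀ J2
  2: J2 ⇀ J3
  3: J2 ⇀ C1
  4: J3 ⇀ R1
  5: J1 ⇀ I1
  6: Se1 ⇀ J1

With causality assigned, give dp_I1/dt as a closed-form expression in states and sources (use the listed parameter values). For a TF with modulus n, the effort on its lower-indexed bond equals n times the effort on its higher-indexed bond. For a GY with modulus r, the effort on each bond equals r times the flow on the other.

dp_I1/dt = E_Se1 - p_I1/9 + q_C1/5

bond 6 |J1  (Se1: effort source, stroke at far end)
bond 3 |J2  (prefer integral on C1)
bond 5 |I1  (I1 integral (f out))
bond 0 |J1  (J1 flow already set via bond 5)
bond 1 |J2  (GY1: gyrator matches bond 0)
bond 2 |J3  (closing 1-jn rule on J2)
bond 4 |R1  (only one flow-in slot at J3)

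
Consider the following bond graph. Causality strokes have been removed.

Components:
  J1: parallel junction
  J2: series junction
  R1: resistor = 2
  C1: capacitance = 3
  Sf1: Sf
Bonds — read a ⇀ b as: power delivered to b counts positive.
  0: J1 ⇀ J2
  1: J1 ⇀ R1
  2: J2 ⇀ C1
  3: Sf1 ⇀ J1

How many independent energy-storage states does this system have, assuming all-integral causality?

β3 |Sf1  (Sf1 (Sf) sets flow on bond)
β2 |J2  (prefer integral on C1)
β0 |J1  (J2: last free bond brings flow in)
β1 |R1  (J1 effort already set via bond 0)

1  (C1 all integral)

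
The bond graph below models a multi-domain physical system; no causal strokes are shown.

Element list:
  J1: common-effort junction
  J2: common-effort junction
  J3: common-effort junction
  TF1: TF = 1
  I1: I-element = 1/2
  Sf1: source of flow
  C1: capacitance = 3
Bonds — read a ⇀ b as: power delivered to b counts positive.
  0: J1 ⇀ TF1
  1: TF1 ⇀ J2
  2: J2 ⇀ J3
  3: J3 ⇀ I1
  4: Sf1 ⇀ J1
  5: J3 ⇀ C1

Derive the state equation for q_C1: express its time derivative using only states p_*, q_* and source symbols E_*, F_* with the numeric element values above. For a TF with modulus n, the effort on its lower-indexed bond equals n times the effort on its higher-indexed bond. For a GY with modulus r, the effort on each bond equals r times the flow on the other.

dq_C1/dt = F_Sf1 - 2*p_I1

β4 →Sf1  (Sf1 (Sf) sets flow on bond)
β0 →J1  (J1 needs exactly one e-in)
β1 →TF1  (through TF1, causality passes straight; one stroke at TF1)
β2 →J2  (J2 needs exactly one e-in)
β3 →I1  (prefer integral on I1)
β5 →J3  (only one effort-in slot at J3)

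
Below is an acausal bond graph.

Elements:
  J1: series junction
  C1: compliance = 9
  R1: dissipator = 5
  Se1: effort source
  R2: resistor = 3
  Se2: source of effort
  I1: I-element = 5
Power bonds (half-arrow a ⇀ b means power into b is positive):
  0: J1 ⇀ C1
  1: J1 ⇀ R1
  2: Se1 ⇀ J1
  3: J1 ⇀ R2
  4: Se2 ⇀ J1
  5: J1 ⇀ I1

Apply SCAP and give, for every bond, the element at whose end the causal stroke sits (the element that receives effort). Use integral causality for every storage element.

b2 →J1  (source Se1 imposes e)
b4 →J1  (Se2 (Se) sets effort on bond)
b0 →J1  (prefer integral on C1)
b5 →I1  (prefer integral on I1)
b1 →J1  (J1 flow already set via bond 5)
b3 →J1  (J1 flow already set via bond 5)

b0 |J1
b1 |J1
b2 |J1
b3 |J1
b4 |J1
b5 |I1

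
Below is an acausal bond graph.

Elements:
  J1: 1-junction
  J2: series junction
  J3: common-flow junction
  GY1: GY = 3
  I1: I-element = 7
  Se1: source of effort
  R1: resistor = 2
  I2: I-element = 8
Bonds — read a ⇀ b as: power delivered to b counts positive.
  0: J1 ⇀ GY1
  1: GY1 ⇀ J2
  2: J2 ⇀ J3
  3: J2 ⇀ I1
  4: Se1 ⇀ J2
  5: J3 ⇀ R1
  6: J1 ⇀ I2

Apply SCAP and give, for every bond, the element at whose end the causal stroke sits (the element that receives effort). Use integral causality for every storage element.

#0 |J1
#1 |J2
#2 |J2
#3 |I1
#4 |J2
#5 |J3
#6 |I2

bond 4 stroke at J2  (Se1 (Se) sets effort on bond)
bond 3 stroke at I1  (prefer integral on I1)
bond 1 stroke at J2  (1-jn J2 has f-setter on 3)
bond 2 stroke at J2  (common-f at J2 fixed by 3)
bond 5 stroke at J3  (J3: bond 2 brought flow, rest push out)
bond 0 stroke at J1  (through GY1, causality inverts; strokes same side of GY1)
bond 6 stroke at I2  (J1 needs exactly one f-in)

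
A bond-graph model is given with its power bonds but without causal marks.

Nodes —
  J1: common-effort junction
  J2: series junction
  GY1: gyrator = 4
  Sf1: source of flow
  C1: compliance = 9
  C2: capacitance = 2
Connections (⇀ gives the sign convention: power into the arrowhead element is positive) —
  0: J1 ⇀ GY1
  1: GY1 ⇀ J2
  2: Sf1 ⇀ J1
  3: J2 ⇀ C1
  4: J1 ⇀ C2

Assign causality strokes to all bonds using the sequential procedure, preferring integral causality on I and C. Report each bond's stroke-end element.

#2 →Sf1  (Sf1 fixes flow; stroke at Sf1)
#3 →J2  (C1: C, integral causality)
#1 →GY1  (only one flow-in slot at J2)
#0 →GY1  (GY1 both-in/both-out from 1)
#4 →J1  (J1: last free bond brings effort in)

bond 0 |GY1
bond 1 |GY1
bond 2 |Sf1
bond 3 |J2
bond 4 |J1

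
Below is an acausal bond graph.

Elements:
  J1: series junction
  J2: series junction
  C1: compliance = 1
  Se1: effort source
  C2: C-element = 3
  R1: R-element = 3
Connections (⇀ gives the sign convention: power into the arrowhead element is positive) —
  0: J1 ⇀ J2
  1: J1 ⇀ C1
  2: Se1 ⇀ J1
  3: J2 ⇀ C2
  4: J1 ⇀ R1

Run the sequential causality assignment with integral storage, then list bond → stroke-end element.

β2 |J1  (Se1 fixes effort; stroke away)
β1 |J1  (prefer integral on C1)
β3 |J2  (prefer integral on C2)
β0 |J1  (J2 needs exactly one f-in)
β4 |R1  (only one flow-in slot at J1)

bond 0 stroke→J1
bond 1 stroke→J1
bond 2 stroke→J1
bond 3 stroke→J2
bond 4 stroke→R1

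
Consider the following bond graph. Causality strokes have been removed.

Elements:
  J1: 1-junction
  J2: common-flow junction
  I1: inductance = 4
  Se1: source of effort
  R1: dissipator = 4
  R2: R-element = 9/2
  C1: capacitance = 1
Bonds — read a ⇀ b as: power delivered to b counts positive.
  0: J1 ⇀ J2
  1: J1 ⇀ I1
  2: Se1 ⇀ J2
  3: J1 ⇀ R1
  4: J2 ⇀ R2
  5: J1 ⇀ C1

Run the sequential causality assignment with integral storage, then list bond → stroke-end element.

#2 stroke→J2  (source Se1 imposes e)
#1 stroke→I1  (I1 outputs flow p/I1)
#0 stroke→J1  (J1: bond 1 brought flow, rest push out)
#3 stroke→J1  (J1: bond 1 brought flow, rest push out)
#5 stroke→J1  (J1 flow already set via bond 1)
#4 stroke→J2  (1-jn J2 has f-setter on 0)

#0 stroke at J1
#1 stroke at I1
#2 stroke at J2
#3 stroke at J1
#4 stroke at J2
#5 stroke at J1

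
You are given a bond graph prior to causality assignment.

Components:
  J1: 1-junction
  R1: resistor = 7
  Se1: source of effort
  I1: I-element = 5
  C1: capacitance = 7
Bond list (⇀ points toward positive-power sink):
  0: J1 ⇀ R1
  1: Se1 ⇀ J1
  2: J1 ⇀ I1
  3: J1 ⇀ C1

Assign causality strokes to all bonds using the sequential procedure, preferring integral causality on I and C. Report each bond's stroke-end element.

b0 stroke at J1
b1 stroke at J1
b2 stroke at I1
b3 stroke at J1

bond 1 |J1  (Se1 fixes effort; stroke away)
bond 2 |I1  (I1 integral (f out))
bond 0 |J1  (1-jn J1 has f-setter on 2)
bond 3 |J1  (common-f at J1 fixed by 2)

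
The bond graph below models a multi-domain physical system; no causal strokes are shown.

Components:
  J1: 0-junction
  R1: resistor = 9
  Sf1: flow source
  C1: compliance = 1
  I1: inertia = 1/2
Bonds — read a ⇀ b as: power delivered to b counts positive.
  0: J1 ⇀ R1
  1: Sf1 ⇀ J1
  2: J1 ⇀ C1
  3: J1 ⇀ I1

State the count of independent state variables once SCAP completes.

bond 1 |Sf1  (source Sf1 imposes f)
bond 2 |J1  (prefer integral on C1)
bond 0 |R1  (common-e at J1 fixed by 2)
bond 3 |I1  (0-jn J1 has e-setter on 2)

2  (C1, I1 all integral)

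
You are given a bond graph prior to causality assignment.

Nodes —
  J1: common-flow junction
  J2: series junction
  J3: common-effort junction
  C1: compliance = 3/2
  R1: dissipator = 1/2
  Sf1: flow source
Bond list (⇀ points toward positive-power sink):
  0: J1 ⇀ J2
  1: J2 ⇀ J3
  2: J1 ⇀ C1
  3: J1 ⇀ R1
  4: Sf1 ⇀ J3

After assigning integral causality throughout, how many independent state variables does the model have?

1  (C1 all integral)

β4 stroke→Sf1  (Sf1 fixes flow; stroke at Sf1)
β1 stroke→J3  (J3 needs exactly one e-in)
β0 stroke→J2  (J2 flow already set via bond 1)
β2 stroke→J1  (1-jn J1 has f-setter on 0)
β3 stroke→J1  (J1 flow already set via bond 0)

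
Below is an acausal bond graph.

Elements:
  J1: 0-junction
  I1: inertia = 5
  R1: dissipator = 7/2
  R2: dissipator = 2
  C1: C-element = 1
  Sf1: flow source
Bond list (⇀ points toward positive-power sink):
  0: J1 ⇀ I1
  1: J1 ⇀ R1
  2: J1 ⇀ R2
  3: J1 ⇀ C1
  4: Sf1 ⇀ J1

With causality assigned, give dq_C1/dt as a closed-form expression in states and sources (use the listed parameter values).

dq_C1/dt = F_Sf1 - p_I1/5 - 11*q_C1/14

b4 |Sf1  (Sf1: flow source, stroke at near end)
b0 |I1  (I1 integral (f out))
b3 |J1  (C1 integral (e out))
b1 |R1  (common-e at J1 fixed by 3)
b2 |R2  (common-e at J1 fixed by 3)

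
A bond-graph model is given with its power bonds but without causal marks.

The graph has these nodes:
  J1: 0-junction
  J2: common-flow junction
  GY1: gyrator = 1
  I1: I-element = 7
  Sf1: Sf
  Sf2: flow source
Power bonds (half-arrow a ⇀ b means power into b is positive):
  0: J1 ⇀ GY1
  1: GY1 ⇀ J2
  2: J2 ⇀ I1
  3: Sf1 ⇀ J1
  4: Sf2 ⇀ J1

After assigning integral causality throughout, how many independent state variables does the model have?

1  (I1 all integral)

bond 3 stroke→Sf1  (Sf1: flow source, stroke at near end)
bond 4 stroke→Sf2  (Sf2 (Sf) sets flow on bond)
bond 0 stroke→J1  (only one effort-in slot at J1)
bond 1 stroke→J2  (GY GY1: same side as bond 0)
bond 2 stroke→I1  (closing 1-jn rule on J2)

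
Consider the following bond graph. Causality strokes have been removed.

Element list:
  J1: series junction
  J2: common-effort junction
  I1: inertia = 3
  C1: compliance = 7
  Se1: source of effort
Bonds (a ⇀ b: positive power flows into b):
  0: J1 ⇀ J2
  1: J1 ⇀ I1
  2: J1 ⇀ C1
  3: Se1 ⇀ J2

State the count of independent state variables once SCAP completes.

2  (C1, I1 all integral)

#3 →J2  (source Se1 imposes e)
#0 →J1  (common-e at J2 fixed by 3)
#1 →I1  (prefer integral on I1)
#2 →J1  (J1 flow already set via bond 1)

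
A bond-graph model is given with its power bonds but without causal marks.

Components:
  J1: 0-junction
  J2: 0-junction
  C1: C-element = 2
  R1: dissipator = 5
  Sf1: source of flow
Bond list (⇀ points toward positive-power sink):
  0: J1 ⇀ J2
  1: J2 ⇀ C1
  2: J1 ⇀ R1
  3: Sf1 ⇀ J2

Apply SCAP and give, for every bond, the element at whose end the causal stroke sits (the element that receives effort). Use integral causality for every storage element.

β0 stroke at J1
β1 stroke at J2
β2 stroke at R1
β3 stroke at Sf1

bond 3 →Sf1  (Sf1 fixes flow; stroke at Sf1)
bond 1 →J2  (prefer integral on C1)
bond 0 →J1  (0-jn J2 has e-setter on 1)
bond 2 →R1  (0-jn J1 has e-setter on 0)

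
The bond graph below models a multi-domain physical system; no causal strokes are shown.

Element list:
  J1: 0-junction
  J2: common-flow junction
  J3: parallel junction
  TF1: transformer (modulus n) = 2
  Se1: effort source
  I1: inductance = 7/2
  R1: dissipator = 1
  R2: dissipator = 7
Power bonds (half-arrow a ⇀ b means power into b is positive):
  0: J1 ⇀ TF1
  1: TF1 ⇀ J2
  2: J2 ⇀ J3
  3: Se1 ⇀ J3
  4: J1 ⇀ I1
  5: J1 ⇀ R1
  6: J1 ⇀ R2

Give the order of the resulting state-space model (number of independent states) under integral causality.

bond 3 |J3  (Se1 fixes effort; stroke away)
bond 2 |J2  (J3: bond 3 brought effort, rest push out)
bond 1 |TF1  (J2: last free bond brings flow in)
bond 0 |J1  (TF1 one-in-one-out from 1)
bond 4 |I1  (common-e at J1 fixed by 0)
bond 5 |R1  (J1 effort already set via bond 0)
bond 6 |R2  (common-e at J1 fixed by 0)

1  (I1 all integral)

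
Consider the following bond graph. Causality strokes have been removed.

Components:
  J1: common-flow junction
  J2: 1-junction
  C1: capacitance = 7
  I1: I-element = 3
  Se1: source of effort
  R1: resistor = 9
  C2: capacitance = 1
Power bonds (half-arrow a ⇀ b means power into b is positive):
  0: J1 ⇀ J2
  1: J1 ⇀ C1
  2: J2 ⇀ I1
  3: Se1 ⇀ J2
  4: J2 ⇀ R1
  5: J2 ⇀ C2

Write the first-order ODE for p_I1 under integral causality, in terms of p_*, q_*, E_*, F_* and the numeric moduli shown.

β3 |J2  (Se1: effort source, stroke at far end)
β1 |J1  (prefer integral on C1)
β0 |J2  (J1 needs exactly one f-in)
β2 |I1  (I1: I, integral causality)
β4 |J2  (J2 flow already set via bond 2)
β5 |J2  (J2: bond 2 brought flow, rest push out)

dp_I1/dt = E_Se1 - 3*p_I1 - q_C1/7 - q_C2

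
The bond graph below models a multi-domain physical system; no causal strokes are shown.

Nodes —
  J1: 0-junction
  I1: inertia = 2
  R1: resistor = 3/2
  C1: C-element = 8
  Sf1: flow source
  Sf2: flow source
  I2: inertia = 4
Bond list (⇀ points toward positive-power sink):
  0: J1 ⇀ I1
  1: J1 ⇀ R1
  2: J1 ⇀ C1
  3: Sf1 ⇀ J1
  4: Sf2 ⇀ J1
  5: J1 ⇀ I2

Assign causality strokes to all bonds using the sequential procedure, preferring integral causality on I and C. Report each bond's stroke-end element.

b3 |Sf1  (Sf1: flow source, stroke at near end)
b4 |Sf2  (source Sf2 imposes f)
b0 |I1  (I1: I, integral causality)
b2 |J1  (C1: C, integral causality)
b1 |R1  (J1: bond 2 brought effort, rest push out)
b5 |I2  (common-e at J1 fixed by 2)

bond 0 stroke at I1
bond 1 stroke at R1
bond 2 stroke at J1
bond 3 stroke at Sf1
bond 4 stroke at Sf2
bond 5 stroke at I2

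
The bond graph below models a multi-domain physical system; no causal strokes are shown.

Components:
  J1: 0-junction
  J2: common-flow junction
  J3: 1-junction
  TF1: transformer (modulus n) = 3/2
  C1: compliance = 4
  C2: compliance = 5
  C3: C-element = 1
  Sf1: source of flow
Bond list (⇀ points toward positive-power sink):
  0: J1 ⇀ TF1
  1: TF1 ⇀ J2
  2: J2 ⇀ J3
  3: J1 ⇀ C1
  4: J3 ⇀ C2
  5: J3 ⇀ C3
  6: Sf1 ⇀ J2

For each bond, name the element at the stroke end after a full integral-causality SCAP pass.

b6 stroke at Sf1  (Sf1: flow source, stroke at near end)
b1 stroke at J2  (J2: bond 6 brought flow, rest push out)
b2 stroke at J2  (common-f at J2 fixed by 6)
b4 stroke at J3  (common-f at J3 fixed by 2)
b5 stroke at J3  (J3 flow already set via bond 2)
b0 stroke at TF1  (TF1: transformer flips bond 1)
b3 stroke at J1  (closing 0-jn rule on J1)

bond 0 stroke at TF1
bond 1 stroke at J2
bond 2 stroke at J2
bond 3 stroke at J1
bond 4 stroke at J3
bond 5 stroke at J3
bond 6 stroke at Sf1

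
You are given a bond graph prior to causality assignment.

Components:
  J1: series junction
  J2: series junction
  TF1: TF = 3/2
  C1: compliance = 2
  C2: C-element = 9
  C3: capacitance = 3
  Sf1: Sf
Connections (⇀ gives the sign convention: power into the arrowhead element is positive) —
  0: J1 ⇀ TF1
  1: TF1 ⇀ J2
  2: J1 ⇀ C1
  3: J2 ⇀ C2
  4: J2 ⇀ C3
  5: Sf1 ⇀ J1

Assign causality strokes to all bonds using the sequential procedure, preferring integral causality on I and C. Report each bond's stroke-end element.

b0 |J1
b1 |TF1
b2 |J1
b3 |J2
b4 |J2
b5 |Sf1

bond 5 stroke→Sf1  (source Sf1 imposes f)
bond 0 stroke→J1  (1-jn J1 has f-setter on 5)
bond 2 stroke→J1  (J1 flow already set via bond 5)
bond 1 stroke→TF1  (TF1 one-in-one-out from 0)
bond 3 stroke→J2  (J2: bond 1 brought flow, rest push out)
bond 4 stroke→J2  (1-jn J2 has f-setter on 1)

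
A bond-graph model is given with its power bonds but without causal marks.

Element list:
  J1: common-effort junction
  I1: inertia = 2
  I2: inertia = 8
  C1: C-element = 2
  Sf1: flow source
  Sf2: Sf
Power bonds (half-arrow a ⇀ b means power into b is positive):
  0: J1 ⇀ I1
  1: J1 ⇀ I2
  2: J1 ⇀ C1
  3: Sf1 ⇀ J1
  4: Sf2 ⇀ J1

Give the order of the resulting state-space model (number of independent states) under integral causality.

bond 3 →Sf1  (Sf1 fixes flow; stroke at Sf1)
bond 4 →Sf2  (Sf2 (Sf) sets flow on bond)
bond 0 →I1  (I1 outputs flow p/I1)
bond 1 →I2  (prefer integral on I2)
bond 2 →J1  (J1: last free bond brings effort in)

3  (C1, I1, I2 all integral)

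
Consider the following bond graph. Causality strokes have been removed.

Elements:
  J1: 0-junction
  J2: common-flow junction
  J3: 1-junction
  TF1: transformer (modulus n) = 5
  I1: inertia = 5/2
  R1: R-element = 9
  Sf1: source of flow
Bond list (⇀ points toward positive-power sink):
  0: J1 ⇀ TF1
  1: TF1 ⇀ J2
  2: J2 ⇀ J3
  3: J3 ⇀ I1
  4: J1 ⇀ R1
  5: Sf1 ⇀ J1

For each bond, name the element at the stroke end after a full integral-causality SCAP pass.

β5 stroke→Sf1  (source Sf1 imposes f)
β3 stroke→I1  (prefer integral on I1)
β2 stroke→J3  (J3: bond 3 brought flow, rest push out)
β1 stroke→J2  (J2: bond 2 brought flow, rest push out)
β0 stroke→TF1  (TF1 one-in-one-out from 1)
β4 stroke→J1  (only one effort-in slot at J1)

β0 |TF1
β1 |J2
β2 |J3
β3 |I1
β4 |J1
β5 |Sf1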